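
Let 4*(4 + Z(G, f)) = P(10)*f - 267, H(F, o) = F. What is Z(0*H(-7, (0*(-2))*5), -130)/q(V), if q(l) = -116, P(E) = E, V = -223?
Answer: 1583/464 ≈ 3.4116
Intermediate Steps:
Z(G, f) = -283/4 + 5*f/2 (Z(G, f) = -4 + (10*f - 267)/4 = -4 + (-267 + 10*f)/4 = -4 + (-267/4 + 5*f/2) = -283/4 + 5*f/2)
Z(0*H(-7, (0*(-2))*5), -130)/q(V) = (-283/4 + (5/2)*(-130))/(-116) = (-283/4 - 325)*(-1/116) = -1583/4*(-1/116) = 1583/464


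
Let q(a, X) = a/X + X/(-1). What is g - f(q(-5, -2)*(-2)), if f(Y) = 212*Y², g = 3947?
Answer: -13225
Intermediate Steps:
q(a, X) = -X + a/X (q(a, X) = a/X + X*(-1) = a/X - X = -X + a/X)
g - f(q(-5, -2)*(-2)) = 3947 - 212*((-1*(-2) - 5/(-2))*(-2))² = 3947 - 212*((2 - 5*(-½))*(-2))² = 3947 - 212*((2 + 5/2)*(-2))² = 3947 - 212*((9/2)*(-2))² = 3947 - 212*(-9)² = 3947 - 212*81 = 3947 - 1*17172 = 3947 - 17172 = -13225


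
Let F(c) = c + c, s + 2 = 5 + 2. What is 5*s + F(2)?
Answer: 29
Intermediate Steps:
s = 5 (s = -2 + (5 + 2) = -2 + 7 = 5)
F(c) = 2*c
5*s + F(2) = 5*5 + 2*2 = 25 + 4 = 29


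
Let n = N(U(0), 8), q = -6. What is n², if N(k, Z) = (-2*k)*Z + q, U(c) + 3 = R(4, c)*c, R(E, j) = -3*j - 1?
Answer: 1764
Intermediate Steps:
R(E, j) = -1 - 3*j
U(c) = -3 + c*(-1 - 3*c) (U(c) = -3 + (-1 - 3*c)*c = -3 + c*(-1 - 3*c))
N(k, Z) = -6 - 2*Z*k (N(k, Z) = (-2*k)*Z - 6 = -2*Z*k - 6 = -6 - 2*Z*k)
n = 42 (n = -6 - 2*8*(-3 - 1*0*(1 + 3*0)) = -6 - 2*8*(-3 - 1*0*(1 + 0)) = -6 - 2*8*(-3 - 1*0*1) = -6 - 2*8*(-3 + 0) = -6 - 2*8*(-3) = -6 + 48 = 42)
n² = 42² = 1764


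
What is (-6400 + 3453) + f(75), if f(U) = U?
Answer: -2872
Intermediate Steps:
(-6400 + 3453) + f(75) = (-6400 + 3453) + 75 = -2947 + 75 = -2872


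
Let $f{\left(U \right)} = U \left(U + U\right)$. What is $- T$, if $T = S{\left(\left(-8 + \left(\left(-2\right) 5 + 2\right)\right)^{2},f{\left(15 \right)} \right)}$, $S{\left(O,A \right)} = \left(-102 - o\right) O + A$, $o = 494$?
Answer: $152126$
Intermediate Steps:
$f{\left(U \right)} = 2 U^{2}$ ($f{\left(U \right)} = U 2 U = 2 U^{2}$)
$S{\left(O,A \right)} = A - 596 O$ ($S{\left(O,A \right)} = \left(-102 - 494\right) O + A = - 596 O + A = A - 596 O$)
$T = -152126$ ($T = 2 \cdot 15^{2} - 596 \left(-8 + \left(\left(-2\right) 5 + 2\right)\right)^{2} = 2 \cdot 225 - 596 \left(-8 + \left(-10 + 2\right)\right)^{2} = 450 - 596 \left(-8 - 8\right)^{2} = 450 - 596 \left(-16\right)^{2} = 450 - 152576 = -152126$)
$- T = \left(-1\right) \left(-152126\right) = 152126$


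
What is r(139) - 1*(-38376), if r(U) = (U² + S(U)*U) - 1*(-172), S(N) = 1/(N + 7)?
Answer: 8449013/146 ≈ 57870.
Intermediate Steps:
S(N) = 1/(7 + N)
r(U) = 172 + U² + U/(7 + U) (r(U) = (U² + U/(7 + U)) - 1*(-172) = (U² + U/(7 + U)) + 172 = 172 + U² + U/(7 + U))
r(139) - 1*(-38376) = (139 + (7 + 139)*(172 + 139²))/(7 + 139) - 1*(-38376) = (139 + 146*(172 + 19321))/146 + 38376 = (139 + 146*19493)/146 + 38376 = (139 + 2845978)/146 + 38376 = (1/146)*2846117 + 38376 = 2846117/146 + 38376 = 8449013/146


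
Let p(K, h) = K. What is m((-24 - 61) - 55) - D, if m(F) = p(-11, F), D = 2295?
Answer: -2306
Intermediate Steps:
m(F) = -11
m((-24 - 61) - 55) - D = -11 - 1*2295 = -11 - 2295 = -2306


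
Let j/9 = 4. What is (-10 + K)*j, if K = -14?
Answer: -864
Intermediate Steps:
j = 36 (j = 9*4 = 36)
(-10 + K)*j = (-10 - 14)*36 = -24*36 = -864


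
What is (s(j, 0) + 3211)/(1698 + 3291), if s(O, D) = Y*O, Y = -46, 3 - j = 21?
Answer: 4039/4989 ≈ 0.80958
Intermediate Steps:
j = -18 (j = 3 - 1*21 = 3 - 21 = -18)
s(O, D) = -46*O
(s(j, 0) + 3211)/(1698 + 3291) = (-46*(-18) + 3211)/(1698 + 3291) = (828 + 3211)/4989 = 4039*(1/4989) = 4039/4989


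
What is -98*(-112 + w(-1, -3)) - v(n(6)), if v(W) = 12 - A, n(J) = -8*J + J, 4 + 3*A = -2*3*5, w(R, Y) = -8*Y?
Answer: 25802/3 ≈ 8600.7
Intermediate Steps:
A = -34/3 (A = -4/3 + (-2*3*5)/3 = -4/3 + (-6*5)/3 = -4/3 + (1/3)*(-30) = -4/3 - 10 = -34/3 ≈ -11.333)
n(J) = -7*J
v(W) = 70/3 (v(W) = 12 - 1*(-34/3) = 12 + 34/3 = 70/3)
-98*(-112 + w(-1, -3)) - v(n(6)) = -98*(-112 - 8*(-3)) - 1*70/3 = -98*(-112 + 24) - 70/3 = -98*(-88) - 70/3 = 8624 - 70/3 = 25802/3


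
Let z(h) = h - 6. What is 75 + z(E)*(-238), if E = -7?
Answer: 3169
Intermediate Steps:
z(h) = -6 + h
75 + z(E)*(-238) = 75 + (-6 - 7)*(-238) = 75 - 13*(-238) = 75 + 3094 = 3169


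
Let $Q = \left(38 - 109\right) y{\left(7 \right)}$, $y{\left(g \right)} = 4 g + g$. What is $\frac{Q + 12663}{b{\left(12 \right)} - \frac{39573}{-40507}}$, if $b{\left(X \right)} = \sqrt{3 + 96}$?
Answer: $- \frac{129485445833}{1276784647} + \frac{1192873994623 \sqrt{11}}{3830353941} \approx 931.47$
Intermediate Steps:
$y{\left(g \right)} = 5 g$
$b{\left(X \right)} = 3 \sqrt{11}$ ($b{\left(X \right)} = \sqrt{99} = 3 \sqrt{11}$)
$Q = -2485$ ($Q = \left(38 - 109\right) 5 \cdot 7 = \left(-71\right) 35 = -2485$)
$\frac{Q + 12663}{b{\left(12 \right)} - \frac{39573}{-40507}} = \frac{-2485 + 12663}{3 \sqrt{11} - \frac{39573}{-40507}} = \frac{10178}{3 \sqrt{11} - - \frac{39573}{40507}} = \frac{10178}{3 \sqrt{11} + \frac{39573}{40507}} = \frac{10178}{\frac{39573}{40507} + 3 \sqrt{11}}$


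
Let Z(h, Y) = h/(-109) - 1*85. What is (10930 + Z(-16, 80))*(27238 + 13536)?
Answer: 48199801654/109 ≈ 4.4220e+8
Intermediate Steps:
Z(h, Y) = -85 - h/109 (Z(h, Y) = h*(-1/109) - 85 = -h/109 - 85 = -85 - h/109)
(10930 + Z(-16, 80))*(27238 + 13536) = (10930 + (-85 - 1/109*(-16)))*(27238 + 13536) = (10930 + (-85 + 16/109))*40774 = (10930 - 9249/109)*40774 = (1182121/109)*40774 = 48199801654/109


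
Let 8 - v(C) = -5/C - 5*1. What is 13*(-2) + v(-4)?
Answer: -57/4 ≈ -14.250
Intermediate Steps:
v(C) = 13 + 5/C (v(C) = 8 - (-5/C - 5*1) = 8 - (-5/C - 5) = 8 - (-5 - 5/C) = 8 + (5 + 5/C) = 13 + 5/C)
13*(-2) + v(-4) = 13*(-2) + (13 + 5/(-4)) = -26 + (13 + 5*(-¼)) = -26 + (13 - 5/4) = -26 + 47/4 = -57/4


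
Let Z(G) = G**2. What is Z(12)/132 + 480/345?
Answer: 628/253 ≈ 2.4822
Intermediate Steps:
Z(12)/132 + 480/345 = 12**2/132 + 480/345 = 144*(1/132) + 480*(1/345) = 12/11 + 32/23 = 628/253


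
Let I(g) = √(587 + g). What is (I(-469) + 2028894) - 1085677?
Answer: 943217 + √118 ≈ 9.4323e+5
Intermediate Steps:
(I(-469) + 2028894) - 1085677 = (√(587 - 469) + 2028894) - 1085677 = (√118 + 2028894) - 1085677 = (2028894 + √118) - 1085677 = 943217 + √118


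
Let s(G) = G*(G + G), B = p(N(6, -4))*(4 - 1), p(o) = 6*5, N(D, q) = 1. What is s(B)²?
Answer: 262440000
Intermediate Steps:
p(o) = 30
B = 90 (B = 30*(4 - 1) = 30*3 = 90)
s(G) = 2*G² (s(G) = G*(2*G) = 2*G²)
s(B)² = (2*90²)² = (2*8100)² = 16200² = 262440000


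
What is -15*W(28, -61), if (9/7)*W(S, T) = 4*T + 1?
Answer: 2835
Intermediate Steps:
W(S, T) = 7/9 + 28*T/9 (W(S, T) = 7*(4*T + 1)/9 = 7*(1 + 4*T)/9 = 7/9 + 28*T/9)
-15*W(28, -61) = -15*(7/9 + (28/9)*(-61)) = -15*(7/9 - 1708/9) = -15*(-189) = 2835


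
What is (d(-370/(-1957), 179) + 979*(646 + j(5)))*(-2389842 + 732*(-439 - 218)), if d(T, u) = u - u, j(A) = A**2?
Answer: -1885832022294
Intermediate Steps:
d(T, u) = 0
(d(-370/(-1957), 179) + 979*(646 + j(5)))*(-2389842 + 732*(-439 - 218)) = (0 + 979*(646 + 5**2))*(-2389842 + 732*(-439 - 218)) = (0 + 979*(646 + 25))*(-2389842 + 732*(-657)) = (0 + 979*671)*(-2389842 - 480924) = (0 + 656909)*(-2870766) = 656909*(-2870766) = -1885832022294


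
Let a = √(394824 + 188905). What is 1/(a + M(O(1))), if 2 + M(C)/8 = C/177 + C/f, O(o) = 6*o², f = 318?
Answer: 152322424/5705404604097 + 9778129*√583729/5705404604097 ≈ 0.0013361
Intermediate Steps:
M(C) = -16 + 220*C/3127 (M(C) = -16 + 8*(C/177 + C/318) = -16 + 8*(55*C/6254) = -16 + 220*C/3127)
a = √583729 ≈ 764.02
1/(a + M(O(1))) = 1/(√583729 + (-16 + 220*(6*1²)/3127)) = 1/(√583729 + (-16 + 220*(6*1)/3127)) = 1/(√583729 + (-16 + (220/3127)*6)) = 1/(√583729 + (-16 + 1320/3127)) = 1/(√583729 - 48712/3127) = 1/(-48712/3127 + √583729)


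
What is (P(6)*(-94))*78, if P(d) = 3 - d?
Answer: 21996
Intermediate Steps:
(P(6)*(-94))*78 = ((3 - 1*6)*(-94))*78 = ((3 - 6)*(-94))*78 = -3*(-94)*78 = 282*78 = 21996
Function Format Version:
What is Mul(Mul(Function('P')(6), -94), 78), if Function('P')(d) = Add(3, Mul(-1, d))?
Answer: 21996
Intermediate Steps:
Mul(Mul(Function('P')(6), -94), 78) = Mul(Mul(Add(3, Mul(-1, 6)), -94), 78) = Mul(Mul(Add(3, -6), -94), 78) = Mul(Mul(-3, -94), 78) = Mul(282, 78) = 21996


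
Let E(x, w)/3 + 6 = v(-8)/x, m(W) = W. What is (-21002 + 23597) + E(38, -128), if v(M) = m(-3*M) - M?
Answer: 49011/19 ≈ 2579.5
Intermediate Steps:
v(M) = -4*M (v(M) = -3*M - M = -4*M)
E(x, w) = -18 + 96/x (E(x, w) = -18 + 3*((-4*(-8))/x) = -18 + 3*(32/x) = -18 + 96/x)
(-21002 + 23597) + E(38, -128) = (-21002 + 23597) + (-18 + 96/38) = 2595 + (-18 + 96*(1/38)) = 2595 + (-18 + 48/19) = 2595 - 294/19 = 49011/19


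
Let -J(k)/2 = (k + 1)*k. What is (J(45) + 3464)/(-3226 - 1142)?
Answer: 13/84 ≈ 0.15476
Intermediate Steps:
J(k) = -2*k*(1 + k) (J(k) = -2*(k + 1)*k = -2*(1 + k)*k = -2*k*(1 + k))
(J(45) + 3464)/(-3226 - 1142) = (-2*45*(1 + 45) + 3464)/(-3226 - 1142) = (-2*45*46 + 3464)/(-4368) = (-4140 + 3464)*(-1/4368) = -676*(-1/4368) = 13/84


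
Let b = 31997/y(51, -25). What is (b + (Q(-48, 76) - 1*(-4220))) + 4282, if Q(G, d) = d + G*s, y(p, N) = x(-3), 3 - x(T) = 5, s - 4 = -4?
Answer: -14841/2 ≈ -7420.5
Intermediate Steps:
s = 0 (s = 4 - 4 = 0)
x(T) = -2 (x(T) = 3 - 1*5 = 3 - 5 = -2)
y(p, N) = -2
Q(G, d) = d (Q(G, d) = d + G*0 = d + 0 = d)
b = -31997/2 (b = 31997/(-2) = 31997*(-½) = -31997/2 ≈ -15999.)
(b + (Q(-48, 76) - 1*(-4220))) + 4282 = (-31997/2 + (76 - 1*(-4220))) + 4282 = (-31997/2 + (76 + 4220)) + 4282 = (-31997/2 + 4296) + 4282 = -23405/2 + 4282 = -14841/2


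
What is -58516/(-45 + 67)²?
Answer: -14629/121 ≈ -120.90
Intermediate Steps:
-58516/(-45 + 67)² = -58516/(22²) = -58516/484 = -58516*1/484 = -14629/121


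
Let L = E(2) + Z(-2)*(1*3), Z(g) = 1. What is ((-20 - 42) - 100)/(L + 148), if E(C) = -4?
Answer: -54/49 ≈ -1.1020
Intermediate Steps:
L = -1 (L = -4 + 1*(1*3) = -4 + 1*3 = -4 + 3 = -1)
((-20 - 42) - 100)/(L + 148) = ((-20 - 42) - 100)/(-1 + 148) = (-62 - 100)/147 = -162*1/147 = -54/49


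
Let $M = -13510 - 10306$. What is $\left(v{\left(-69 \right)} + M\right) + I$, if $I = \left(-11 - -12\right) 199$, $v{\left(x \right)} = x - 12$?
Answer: $-23698$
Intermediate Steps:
$v{\left(x \right)} = -12 + x$
$I = 199$ ($I = \left(-11 + 12\right) 199 = 1 \cdot 199 = 199$)
$M = -23816$
$\left(v{\left(-69 \right)} + M\right) + I = \left(\left(-12 - 69\right) - 23816\right) + 199 = \left(-81 - 23816\right) + 199 = -23897 + 199 = -23698$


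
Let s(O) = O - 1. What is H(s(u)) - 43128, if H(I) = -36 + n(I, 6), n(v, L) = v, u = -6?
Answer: -43171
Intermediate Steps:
s(O) = -1 + O
H(I) = -36 + I
H(s(u)) - 43128 = (-36 + (-1 - 6)) - 43128 = (-36 - 7) - 43128 = -43 - 43128 = -43171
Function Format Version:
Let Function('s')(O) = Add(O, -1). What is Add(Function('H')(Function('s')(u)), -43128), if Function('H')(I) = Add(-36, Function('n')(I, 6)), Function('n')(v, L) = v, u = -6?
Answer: -43171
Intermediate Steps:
Function('s')(O) = Add(-1, O)
Function('H')(I) = Add(-36, I)
Add(Function('H')(Function('s')(u)), -43128) = Add(Add(-36, Add(-1, -6)), -43128) = Add(Add(-36, -7), -43128) = Add(-43, -43128) = -43171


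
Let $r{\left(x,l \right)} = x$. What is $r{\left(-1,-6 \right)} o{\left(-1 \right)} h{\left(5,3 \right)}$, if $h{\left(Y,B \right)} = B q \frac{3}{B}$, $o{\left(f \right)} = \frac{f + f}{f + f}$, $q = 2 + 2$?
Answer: $-12$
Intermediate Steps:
$q = 4$
$o{\left(f \right)} = 1$ ($o{\left(f \right)} = \frac{2 f}{2 f} = 2 f \frac{1}{2 f} = 1$)
$h{\left(Y,B \right)} = 12$ ($h{\left(Y,B \right)} = B 4 \frac{3}{B} = 4 B \frac{3}{B} = 12$)
$r{\left(-1,-6 \right)} o{\left(-1 \right)} h{\left(5,3 \right)} = \left(-1\right) 1 \cdot 12 = \left(-1\right) 12 = -12$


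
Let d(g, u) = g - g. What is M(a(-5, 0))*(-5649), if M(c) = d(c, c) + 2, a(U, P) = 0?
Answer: -11298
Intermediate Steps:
d(g, u) = 0
M(c) = 2 (M(c) = 0 + 2 = 2)
M(a(-5, 0))*(-5649) = 2*(-5649) = -11298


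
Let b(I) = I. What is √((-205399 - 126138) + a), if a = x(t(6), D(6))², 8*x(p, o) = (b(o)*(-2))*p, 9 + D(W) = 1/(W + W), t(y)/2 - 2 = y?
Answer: 4*I*√185774/3 ≈ 574.69*I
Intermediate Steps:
t(y) = 4 + 2*y
D(W) = -9 + 1/(2*W) (D(W) = -9 + 1/(W + W) = -9 + 1/(2*W))
x(p, o) = -o*p/4 (x(p, o) = ((o*(-2))*p)/8 = ((-2*o)*p)/8 = (-2*o*p)/8 = -o*p/4)
a = 11449/9 (a = (-(-9 + (½)/6)*(4 + 2*6)/4)² = (-(-9 + (½)*(⅙))*(4 + 12)/4)² = (-¼*(-9 + 1/12)*16)² = (-¼*(-107/12)*16)² = (107/3)² = 11449/9 ≈ 1272.1)
√((-205399 - 126138) + a) = √((-205399 - 126138) + 11449/9) = √(-331537 + 11449/9) = √(-2972384/9) = 4*I*√185774/3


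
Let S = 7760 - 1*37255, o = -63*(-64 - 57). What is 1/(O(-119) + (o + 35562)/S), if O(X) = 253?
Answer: 5899/1483810 ≈ 0.0039756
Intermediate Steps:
o = 7623 (o = -63*(-121) = 7623)
S = -29495 (S = 7760 - 37255 = -29495)
1/(O(-119) + (o + 35562)/S) = 1/(253 + (7623 + 35562)/(-29495)) = 1/(253 + 43185*(-1/29495)) = 1/(253 - 8637/5899) = 1/(1483810/5899) = 5899/1483810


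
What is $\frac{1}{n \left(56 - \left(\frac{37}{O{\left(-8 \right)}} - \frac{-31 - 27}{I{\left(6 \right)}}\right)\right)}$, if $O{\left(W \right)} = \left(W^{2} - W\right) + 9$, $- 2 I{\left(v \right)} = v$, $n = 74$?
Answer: $\frac{81}{448810} \approx 0.00018048$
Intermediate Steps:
$I{\left(v \right)} = - \frac{v}{2}$
$O{\left(W \right)} = 9 + W^{2} - W$
$\frac{1}{n \left(56 - \left(\frac{37}{O{\left(-8 \right)}} - \frac{-31 - 27}{I{\left(6 \right)}}\right)\right)} = \frac{1}{74 \left(56 + \left(- \frac{37}{9 + \left(-8\right)^{2} - -8} + \frac{-31 - 27}{\left(- \frac{1}{2}\right) 6}\right)\right)} = \frac{1}{74 \left(56 + \left(- \frac{37}{9 + 64 + 8} + \frac{-31 - 27}{-3}\right)\right)} = \frac{1}{74 \left(56 - \left(- \frac{58}{3} + \frac{37}{81}\right)\right)} = \frac{1}{74 \left(56 + \left(\left(-37\right) \frac{1}{81} + \frac{58}{3}\right)\right)} = \frac{1}{74 \left(56 + \left(- \frac{37}{81} + \frac{58}{3}\right)\right)} = \frac{1}{74 \left(56 + \frac{1529}{81}\right)} = \frac{1}{74 \cdot \frac{6065}{81}} = \frac{1}{\frac{448810}{81}} = \frac{81}{448810}$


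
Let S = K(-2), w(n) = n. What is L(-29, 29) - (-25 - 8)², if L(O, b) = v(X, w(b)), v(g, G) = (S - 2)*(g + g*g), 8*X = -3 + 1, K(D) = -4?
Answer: -8703/8 ≈ -1087.9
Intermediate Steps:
X = -¼ (X = (-3 + 1)/8 = (⅛)*(-2) = -¼ ≈ -0.25000)
S = -4
v(g, G) = -6*g - 6*g² (v(g, G) = (-4 - 2)*(g + g*g) = -6*(g + g²) = -6*g - 6*g²)
L(O, b) = 9/8 (L(O, b) = -6*(-¼)*(1 - ¼) = -6*(-¼)*¾ = 9/8)
L(-29, 29) - (-25 - 8)² = 9/8 - (-25 - 8)² = 9/8 - 1*(-33)² = 9/8 - 1*1089 = 9/8 - 1089 = -8703/8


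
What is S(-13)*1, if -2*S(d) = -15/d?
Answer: -15/26 ≈ -0.57692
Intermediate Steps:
S(d) = 15/(2*d) (S(d) = -(-15)/(2*d) = 15/(2*d))
S(-13)*1 = ((15/2)/(-13))*1 = ((15/2)*(-1/13))*1 = -15/26*1 = -15/26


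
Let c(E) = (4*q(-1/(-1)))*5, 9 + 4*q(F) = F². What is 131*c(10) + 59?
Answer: -5181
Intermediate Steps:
q(F) = -9/4 + F²/4
c(E) = -40 (c(E) = (4*(-9/4 + (-1/(-1))²/4))*5 = (4*(-9/4 + (-1*(-1))²/4))*5 = (4*(-9/4 + (¼)*1²))*5 = (4*(-9/4 + (¼)*1))*5 = (4*(-9/4 + ¼))*5 = (4*(-2))*5 = -8*5 = -40)
131*c(10) + 59 = 131*(-40) + 59 = -5240 + 59 = -5181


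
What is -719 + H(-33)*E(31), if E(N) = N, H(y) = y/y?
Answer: -688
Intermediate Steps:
H(y) = 1
-719 + H(-33)*E(31) = -719 + 1*31 = -719 + 31 = -688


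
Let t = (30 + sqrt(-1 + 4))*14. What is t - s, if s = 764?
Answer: -344 + 14*sqrt(3) ≈ -319.75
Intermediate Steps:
t = 420 + 14*sqrt(3) (t = (30 + sqrt(3))*14 = 420 + 14*sqrt(3) ≈ 444.25)
t - s = (420 + 14*sqrt(3)) - 1*764 = (420 + 14*sqrt(3)) - 764 = -344 + 14*sqrt(3)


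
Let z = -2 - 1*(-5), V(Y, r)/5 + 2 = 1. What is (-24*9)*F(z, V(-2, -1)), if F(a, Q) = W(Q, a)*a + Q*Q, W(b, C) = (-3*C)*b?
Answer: -34560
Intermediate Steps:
V(Y, r) = -5 (V(Y, r) = -10 + 5*1 = -10 + 5 = -5)
W(b, C) = -3*C*b
z = 3 (z = -2 + 5 = 3)
F(a, Q) = Q**2 - 3*Q*a**2 (F(a, Q) = (-3*a*Q)*a + Q*Q = (-3*Q*a)*a + Q**2 = -3*Q*a**2 + Q**2 = Q**2 - 3*Q*a**2)
(-24*9)*F(z, V(-2, -1)) = (-24*9)*(-5*(-5 - 3*3**2)) = -(-1080)*(-5 - 3*9) = -(-1080)*(-5 - 27) = -(-1080)*(-32) = -216*160 = -34560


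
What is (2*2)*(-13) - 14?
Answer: -66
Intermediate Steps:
(2*2)*(-13) - 14 = 4*(-13) - 14 = -52 - 14 = -66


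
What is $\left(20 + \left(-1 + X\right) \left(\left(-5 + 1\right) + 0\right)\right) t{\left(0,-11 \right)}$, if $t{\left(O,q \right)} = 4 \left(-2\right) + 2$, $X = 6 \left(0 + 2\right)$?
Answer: $144$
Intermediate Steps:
$X = 12$ ($X = 6 \cdot 2 = 12$)
$t{\left(O,q \right)} = -6$ ($t{\left(O,q \right)} = -8 + 2 = -6$)
$\left(20 + \left(-1 + X\right) \left(\left(-5 + 1\right) + 0\right)\right) t{\left(0,-11 \right)} = \left(20 + \left(-1 + 12\right) \left(\left(-5 + 1\right) + 0\right)\right) \left(-6\right) = \left(20 + 11 \left(-4 + 0\right)\right) \left(-6\right) = \left(20 + 11 \left(-4\right)\right) \left(-6\right) = \left(20 - 44\right) \left(-6\right) = \left(-24\right) \left(-6\right) = 144$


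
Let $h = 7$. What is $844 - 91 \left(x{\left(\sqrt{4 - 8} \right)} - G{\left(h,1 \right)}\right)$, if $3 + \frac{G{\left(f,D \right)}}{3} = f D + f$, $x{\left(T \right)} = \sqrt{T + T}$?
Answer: $3847 - 91 \sqrt{2} \left(1 + i\right) \approx 3718.3 - 128.69 i$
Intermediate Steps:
$x{\left(T \right)} = \sqrt{2} \sqrt{T}$ ($x{\left(T \right)} = \sqrt{2 T} = \sqrt{2} \sqrt{T}$)
$G{\left(f,D \right)} = -9 + 3 f + 3 D f$ ($G{\left(f,D \right)} = -9 + 3 \left(f D + f\right) = -9 + 3 \left(D f + f\right) = -9 + 3 \left(f + D f\right) = -9 + \left(3 f + 3 D f\right) = -9 + 3 f + 3 D f$)
$844 - 91 \left(x{\left(\sqrt{4 - 8} \right)} - G{\left(h,1 \right)}\right) = 844 - 91 \left(\sqrt{2} \sqrt{\sqrt{4 - 8}} - \left(-9 + 3 \cdot 7 + 3 \cdot 1 \cdot 7\right)\right) = 844 - 91 \left(\sqrt{2} \sqrt{\sqrt{-4}} - \left(-9 + 21 + 21\right)\right) = 844 - 91 \left(\sqrt{2} \sqrt{2 i} - 33\right) = 844 - 91 \left(\sqrt{2} \left(1 + i\right) - 33\right) = 844 - 91 \left(-33 + \sqrt{2} \left(1 + i\right)\right) = 844 + \left(3003 - 91 \sqrt{2} \left(1 + i\right)\right) = 3847 - 91 \sqrt{2} \left(1 + i\right)$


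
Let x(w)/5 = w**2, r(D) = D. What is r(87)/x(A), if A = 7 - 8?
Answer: 87/5 ≈ 17.400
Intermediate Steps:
A = -1 (A = 7 - 1*8 = 7 - 8 = -1)
x(w) = 5*w**2
r(87)/x(A) = 87/((5*(-1)**2)) = 87/((5*1)) = 87/5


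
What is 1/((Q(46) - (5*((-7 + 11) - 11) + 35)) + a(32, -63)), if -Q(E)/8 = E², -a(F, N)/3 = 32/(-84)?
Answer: -7/118488 ≈ -5.9078e-5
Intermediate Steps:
a(F, N) = 8/7 (a(F, N) = -96/(-84) = -96*(-1)/84 = -3*(-8/21) = 8/7)
Q(E) = -8*E²
1/((Q(46) - (5*((-7 + 11) - 11) + 35)) + a(32, -63)) = 1/((-8*46² - (5*((-7 + 11) - 11) + 35)) + 8/7) = 1/((-8*2116 - (5*(4 - 11) + 35)) + 8/7) = 1/((-16928 - (5*(-7) + 35)) + 8/7) = 1/((-16928 - (-35 + 35)) + 8/7) = 1/((-16928 - 1*0) + 8/7) = 1/((-16928 + 0) + 8/7) = 1/(-16928 + 8/7) = 1/(-118488/7) = -7/118488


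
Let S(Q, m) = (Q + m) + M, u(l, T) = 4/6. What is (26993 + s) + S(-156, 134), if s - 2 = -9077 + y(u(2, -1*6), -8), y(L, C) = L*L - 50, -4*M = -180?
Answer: 161023/9 ≈ 17891.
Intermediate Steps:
M = 45 (M = -¼*(-180) = 45)
u(l, T) = ⅔ (u(l, T) = 4*(⅙) = ⅔)
y(L, C) = -50 + L² (y(L, C) = L² - 50 = -50 + L²)
s = -82121/9 (s = 2 + (-9077 + (-50 + (⅔)²)) = 2 + (-9077 + (-50 + 4/9)) = 2 + (-9077 - 446/9) = 2 - 82139/9 = -82121/9 ≈ -9124.6)
S(Q, m) = 45 + Q + m (S(Q, m) = (Q + m) + 45 = 45 + Q + m)
(26993 + s) + S(-156, 134) = (26993 - 82121/9) + (45 - 156 + 134) = 160816/9 + 23 = 161023/9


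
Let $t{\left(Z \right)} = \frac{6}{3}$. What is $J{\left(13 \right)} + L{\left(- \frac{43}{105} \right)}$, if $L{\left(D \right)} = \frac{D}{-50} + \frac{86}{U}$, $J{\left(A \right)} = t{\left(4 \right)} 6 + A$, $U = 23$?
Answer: $\frac{3471239}{120750} \approx 28.747$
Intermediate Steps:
$t{\left(Z \right)} = 2$ ($t{\left(Z \right)} = 6 \cdot \frac{1}{3} = 2$)
$J{\left(A \right)} = 12 + A$ ($J{\left(A \right)} = 2 \cdot 6 + A = 12 + A$)
$L{\left(D \right)} = \frac{86}{23} - \frac{D}{50}$ ($L{\left(D \right)} = \frac{D}{-50} + \frac{86}{23} = D \left(- \frac{1}{50}\right) + 86 \cdot \frac{1}{23} = - \frac{D}{50} + \frac{86}{23} = \frac{86}{23} - \frac{D}{50}$)
$J{\left(13 \right)} + L{\left(- \frac{43}{105} \right)} = \left(12 + 13\right) + \left(\frac{86}{23} - \frac{\left(-43\right) \frac{1}{105}}{50}\right) = 25 + \left(\frac{86}{23} - \frac{\left(-43\right) \frac{1}{105}}{50}\right) = 25 + \left(\frac{86}{23} - - \frac{43}{5250}\right) = 25 + \left(\frac{86}{23} + \frac{43}{5250}\right) = 25 + \frac{452489}{120750} = \frac{3471239}{120750}$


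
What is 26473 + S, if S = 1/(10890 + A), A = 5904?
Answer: 444587563/16794 ≈ 26473.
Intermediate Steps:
S = 1/16794 (S = 1/(10890 + 5904) = 1/16794 ≈ 5.9545e-5)
26473 + S = 26473 + 1/16794 = 444587563/16794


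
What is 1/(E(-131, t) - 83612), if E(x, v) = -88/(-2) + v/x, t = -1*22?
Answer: -131/10947386 ≈ -1.1966e-5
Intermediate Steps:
t = -22
E(x, v) = 44 + v/x (E(x, v) = -88*(-½) + v/x = 44 + v/x)
1/(E(-131, t) - 83612) = 1/((44 - 22/(-131)) - 83612) = 1/((44 - 22*(-1/131)) - 83612) = 1/((44 + 22/131) - 83612) = 1/(5786/131 - 83612) = 1/(-10947386/131) = -131/10947386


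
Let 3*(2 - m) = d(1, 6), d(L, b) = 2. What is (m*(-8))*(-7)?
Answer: 224/3 ≈ 74.667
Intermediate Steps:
m = 4/3 (m = 2 - ⅓*2 = 2 - ⅔ = 4/3 ≈ 1.3333)
(m*(-8))*(-7) = ((4/3)*(-8))*(-7) = -32/3*(-7) = 224/3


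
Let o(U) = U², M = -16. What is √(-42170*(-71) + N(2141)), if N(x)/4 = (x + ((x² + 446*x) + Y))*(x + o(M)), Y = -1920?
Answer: √53110811014 ≈ 2.3046e+5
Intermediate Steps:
N(x) = 4*(256 + x)*(-1920 + x² + 447*x) (N(x) = 4*((x + ((x² + 446*x) - 1920))*(x + (-16)²)) = 4*((x + (-1920 + x² + 446*x))*(x + 256)) = 4*((-1920 + x² + 447*x)*(256 + x)) = 4*((256 + x)*(-1920 + x² + 447*x)) = 4*(256 + x)*(-1920 + x² + 447*x))
√(-42170*(-71) + N(2141)) = √(-42170*(-71) + (-1966080 + 4*2141³ + 2812*2141² + 450048*2141)) = √(2994070 + (-1966080 + 4*9814089221 + 2812*4583881 + 963552768)) = √(2994070 + (-1966080 + 39256356884 + 12889873372 + 963552768)) = √(2994070 + 53107816944) = √53110811014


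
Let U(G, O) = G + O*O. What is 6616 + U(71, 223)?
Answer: 56416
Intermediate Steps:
U(G, O) = G + O²
6616 + U(71, 223) = 6616 + (71 + 223²) = 6616 + (71 + 49729) = 6616 + 49800 = 56416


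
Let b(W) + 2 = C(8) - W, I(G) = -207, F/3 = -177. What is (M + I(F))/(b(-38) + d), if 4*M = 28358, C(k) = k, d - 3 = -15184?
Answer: -13765/30274 ≈ -0.45468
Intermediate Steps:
d = -15181 (d = 3 - 15184 = -15181)
F = -531 (F = 3*(-177) = -531)
M = 14179/2 (M = (¼)*28358 = 14179/2 ≈ 7089.5)
b(W) = 6 - W (b(W) = -2 + (8 - W) = 6 - W)
(M + I(F))/(b(-38) + d) = (14179/2 - 207)/((6 - 1*(-38)) - 15181) = 13765/(2*((6 + 38) - 15181)) = 13765/(2*(44 - 15181)) = (13765/2)/(-15137) = (13765/2)*(-1/15137) = -13765/30274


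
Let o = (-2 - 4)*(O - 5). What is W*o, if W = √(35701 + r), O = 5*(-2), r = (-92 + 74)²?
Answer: 450*√1441 ≈ 17082.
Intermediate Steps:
r = 324 (r = (-18)² = 324)
O = -10
W = 5*√1441 (W = √(35701 + 324) = √36025 = 5*√1441 ≈ 189.80)
o = 90 (o = (-2 - 4)*(-10 - 5) = -6*(-15) = 90)
W*o = (5*√1441)*90 = 450*√1441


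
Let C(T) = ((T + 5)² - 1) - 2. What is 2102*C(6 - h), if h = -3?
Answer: 405686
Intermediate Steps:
C(T) = -3 + (5 + T)² (C(T) = ((5 + T)² - 1) - 2 = (-1 + (5 + T)²) - 2 = -3 + (5 + T)²)
2102*C(6 - h) = 2102*(-3 + (5 + (6 - 1*(-3)))²) = 2102*(-3 + (5 + (6 + 3))²) = 2102*(-3 + (5 + 9)²) = 2102*(-3 + 14²) = 2102*(-3 + 196) = 2102*193 = 405686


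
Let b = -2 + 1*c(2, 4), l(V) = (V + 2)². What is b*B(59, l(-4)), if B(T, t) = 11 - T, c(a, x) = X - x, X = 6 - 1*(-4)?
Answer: -192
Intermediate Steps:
X = 10 (X = 6 + 4 = 10)
l(V) = (2 + V)²
c(a, x) = 10 - x
b = 4 (b = -2 + 1*(10 - 1*4) = -2 + 1*(10 - 4) = -2 + 1*6 = -2 + 6 = 4)
b*B(59, l(-4)) = 4*(11 - 1*59) = 4*(11 - 59) = 4*(-48) = -192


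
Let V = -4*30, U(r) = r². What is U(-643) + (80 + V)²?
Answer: 415049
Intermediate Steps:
V = -120
U(-643) + (80 + V)² = (-643)² + (80 - 120)² = 413449 + (-40)² = 413449 + 1600 = 415049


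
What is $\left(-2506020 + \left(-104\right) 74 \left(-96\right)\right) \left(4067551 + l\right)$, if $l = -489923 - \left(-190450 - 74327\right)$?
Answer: $-6790313485620$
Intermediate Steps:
$l = -225146$ ($l = -489923 - -264777 = -489923 + 264777 = -225146$)
$\left(-2506020 + \left(-104\right) 74 \left(-96\right)\right) \left(4067551 + l\right) = \left(-2506020 + \left(-104\right) 74 \left(-96\right)\right) \left(4067551 - 225146\right) = \left(-2506020 - -738816\right) 3842405 = \left(-2506020 + 738816\right) 3842405 = \left(-1767204\right) 3842405 = -6790313485620$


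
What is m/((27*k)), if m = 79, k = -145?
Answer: -79/3915 ≈ -0.020179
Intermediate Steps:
m/((27*k)) = 79/((27*(-145))) = 79/(-3915) = 79*(-1/3915) = -79/3915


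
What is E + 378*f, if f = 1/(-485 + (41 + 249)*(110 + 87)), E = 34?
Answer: 1926308/56645 ≈ 34.007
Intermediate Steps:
f = 1/56645 (f = 1/(-485 + 290*197) = 1/(-485 + 57130) = 1/56645 ≈ 1.7654e-5)
E + 378*f = 34 + 378*(1/56645) = 34 + 378/56645 = 1926308/56645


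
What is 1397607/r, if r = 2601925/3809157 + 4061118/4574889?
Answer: 27334856451397121/30721609561 ≈ 8.8976e+5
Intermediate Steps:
r = 92164828683/58674984709 (r = 2601925*(1/3809157) + 4061118*(1/4574889) = 2601925/3809157 + 1353706/1524963 = 92164828683/58674984709 ≈ 1.5708)
1397607/r = 1397607/(92164828683/58674984709) = 1397607*(58674984709/92164828683) = 27334856451397121/30721609561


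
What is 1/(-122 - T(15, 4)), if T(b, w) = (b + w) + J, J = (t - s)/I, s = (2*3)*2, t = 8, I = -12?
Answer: -3/424 ≈ -0.0070755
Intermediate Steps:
s = 12 (s = 6*2 = 12)
J = 1/3 (J = (8 - 1*12)/(-12) = (8 - 12)*(-1/12) = -4*(-1/12) = 1/3 ≈ 0.33333)
T(b, w) = 1/3 + b + w (T(b, w) = (b + w) + 1/3 = 1/3 + b + w)
1/(-122 - T(15, 4)) = 1/(-122 - (1/3 + 15 + 4)) = 1/(-122 - 1*58/3) = 1/(-122 - 58/3) = 1/(-424/3) = -3/424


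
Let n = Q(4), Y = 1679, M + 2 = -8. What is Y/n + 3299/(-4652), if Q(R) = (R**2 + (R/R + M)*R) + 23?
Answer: 7800811/13956 ≈ 558.96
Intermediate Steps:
M = -10 (M = -2 - 8 = -10)
Q(R) = 23 + R**2 - 9*R (Q(R) = (R**2 + (R/R - 10)*R) + 23 = (R**2 + (1 - 10)*R) + 23 = (R**2 - 9*R) + 23 = 23 + R**2 - 9*R)
n = 3 (n = 23 + 4**2 - 9*4 = 23 + 16 - 36 = 3)
Y/n + 3299/(-4652) = 1679/3 + 3299/(-4652) = 1679*(1/3) + 3299*(-1/4652) = 1679/3 - 3299/4652 = 7800811/13956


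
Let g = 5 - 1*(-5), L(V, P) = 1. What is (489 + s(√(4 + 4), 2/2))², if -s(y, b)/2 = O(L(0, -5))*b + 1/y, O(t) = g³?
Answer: (3022 + √2)²/4 ≈ 2.2853e+6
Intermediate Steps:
g = 10 (g = 5 + 5 = 10)
O(t) = 1000 (O(t) = 10³ = 1000)
s(y, b) = -2000*b - 2/y (s(y, b) = -2*(1000*b + 1/y) = -2*(1/y + 1000*b) = -2000*b - 2/y)
(489 + s(√(4 + 4), 2/2))² = (489 + (-4000/2 - 2/√(4 + 4)))² = (489 + (-4000/2 - 2*√2/4))² = (489 + (-2000*1 - 2*√2/4))² = (489 + (-2000 - √2/2))² = (-1511 - √2/2)²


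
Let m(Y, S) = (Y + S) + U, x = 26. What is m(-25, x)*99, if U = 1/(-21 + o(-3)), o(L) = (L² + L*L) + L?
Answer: 165/2 ≈ 82.500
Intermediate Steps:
o(L) = L + 2*L² (o(L) = (L² + L²) + L = 2*L² + L = L + 2*L²)
U = -⅙ (U = 1/(-21 - 3*(1 + 2*(-3))) = 1/(-21 - 3*(1 - 6)) = 1/(-21 - 3*(-5)) = 1/(-21 + 15) = 1/(-6) = -⅙ ≈ -0.16667)
m(Y, S) = -⅙ + S + Y (m(Y, S) = (Y + S) - ⅙ = (S + Y) - ⅙ = -⅙ + S + Y)
m(-25, x)*99 = (-⅙ + 26 - 25)*99 = (⅚)*99 = 165/2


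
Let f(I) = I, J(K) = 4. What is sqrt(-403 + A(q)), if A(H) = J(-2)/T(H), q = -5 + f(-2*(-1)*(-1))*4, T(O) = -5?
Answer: I*sqrt(10095)/5 ≈ 20.095*I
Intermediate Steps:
q = -13 (q = -5 + (-2*(-1)*(-1))*4 = -5 + (2*(-1))*4 = -5 - 2*4 = -5 - 8 = -13)
A(H) = -4/5 (A(H) = 4/(-5) = 4*(-1/5) = -4/5)
sqrt(-403 + A(q)) = sqrt(-403 - 4/5) = sqrt(-2019/5) = I*sqrt(10095)/5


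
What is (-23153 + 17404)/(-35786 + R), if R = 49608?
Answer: -5749/13822 ≈ -0.41593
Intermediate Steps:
(-23153 + 17404)/(-35786 + R) = (-23153 + 17404)/(-35786 + 49608) = -5749/13822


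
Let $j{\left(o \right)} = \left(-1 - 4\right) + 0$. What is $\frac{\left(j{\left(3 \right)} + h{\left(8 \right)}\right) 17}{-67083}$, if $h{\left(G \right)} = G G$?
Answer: $- \frac{17}{1137} \approx -0.014952$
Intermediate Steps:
$h{\left(G \right)} = G^{2}$
$j{\left(o \right)} = -5$ ($j{\left(o \right)} = -5 + 0 = -5$)
$\frac{\left(j{\left(3 \right)} + h{\left(8 \right)}\right) 17}{-67083} = \frac{\left(-5 + 8^{2}\right) 17}{-67083} = \left(-5 + 64\right) 17 \left(- \frac{1}{67083}\right) = 59 \cdot 17 \left(- \frac{1}{67083}\right) = 1003 \left(- \frac{1}{67083}\right) = - \frac{17}{1137}$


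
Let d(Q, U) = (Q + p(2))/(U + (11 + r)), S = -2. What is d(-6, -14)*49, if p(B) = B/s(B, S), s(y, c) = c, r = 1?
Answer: 343/2 ≈ 171.50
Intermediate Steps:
p(B) = -B/2 (p(B) = B/(-2) = B*(-1/2) = -B/2)
d(Q, U) = (-1 + Q)/(12 + U) (d(Q, U) = (Q - 1/2*2)/(U + (11 + 1)) = (Q - 1)/(U + 12) = (-1 + Q)/(12 + U))
d(-6, -14)*49 = ((-1 - 6)/(12 - 14))*49 = (-7/(-2))*49 = -1/2*(-7)*49 = (7/2)*49 = 343/2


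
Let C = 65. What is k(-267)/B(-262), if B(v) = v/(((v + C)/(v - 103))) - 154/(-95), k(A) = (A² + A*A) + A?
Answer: -2663350365/9054512 ≈ -294.15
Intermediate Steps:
k(A) = A + 2*A² (k(A) = (A² + A²) + A = 2*A² + A = A + 2*A²)
B(v) = 154/95 + v*(-103 + v)/(65 + v) (B(v) = v/(((v + 65)/(v - 103))) - 154/(-95) = v/(((65 + v)/(-103 + v))) - 154*(-1/95) = v/(((65 + v)/(-103 + v))) + 154/95 = v*((-103 + v)/(65 + v)) + 154/95 = v*(-103 + v)/(65 + v) + 154/95 = 154/95 + v*(-103 + v)/(65 + v))
k(-267)/B(-262) = (-267*(1 + 2*(-267)))/(((10010 - 9631*(-262) + 95*(-262)²)/(95*(65 - 262)))) = (-267*(1 - 534))/(((1/95)*(10010 + 2523322 + 95*68644)/(-197))) = (-267*(-533))/(((1/95)*(-1/197)*(10010 + 2523322 + 6521180))) = 142311/(((1/95)*(-1/197)*9054512)) = 142311/(-9054512/18715) = 142311*(-18715/9054512) = -2663350365/9054512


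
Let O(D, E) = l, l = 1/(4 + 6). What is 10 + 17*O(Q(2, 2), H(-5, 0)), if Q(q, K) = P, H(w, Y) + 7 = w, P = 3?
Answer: 117/10 ≈ 11.700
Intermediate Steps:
l = ⅒ (l = 1/10 = ⅒ ≈ 0.10000)
H(w, Y) = -7 + w
Q(q, K) = 3
O(D, E) = ⅒
10 + 17*O(Q(2, 2), H(-5, 0)) = 10 + 17*(⅒) = 10 + 17/10 = 117/10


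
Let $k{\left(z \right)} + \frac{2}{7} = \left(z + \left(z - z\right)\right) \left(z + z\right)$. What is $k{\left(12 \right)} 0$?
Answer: $0$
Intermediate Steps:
$k{\left(z \right)} = - \frac{2}{7} + 2 z^{2}$ ($k{\left(z \right)} = - \frac{2}{7} + \left(z + \left(z - z\right)\right) \left(z + z\right) = - \frac{2}{7} + \left(z + 0\right) 2 z = - \frac{2}{7} + z 2 z = - \frac{2}{7} + 2 z^{2}$)
$k{\left(12 \right)} 0 = \left(- \frac{2}{7} + 2 \cdot 12^{2}\right) 0 = \left(- \frac{2}{7} + 2 \cdot 144\right) 0 = \left(- \frac{2}{7} + 288\right) 0 = \frac{2014}{7} \cdot 0 = 0$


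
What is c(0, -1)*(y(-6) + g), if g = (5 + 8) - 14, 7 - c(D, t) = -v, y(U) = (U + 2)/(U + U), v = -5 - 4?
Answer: 4/3 ≈ 1.3333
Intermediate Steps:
v = -9
y(U) = (2 + U)/(2*U) (y(U) = (2 + U)/((2*U)) = (2 + U)*(1/(2*U)) = (2 + U)/(2*U))
c(D, t) = -2 (c(D, t) = 7 - (-1)*(-9) = 7 - 1*9 = 7 - 9 = -2)
g = -1 (g = 13 - 14 = -1)
c(0, -1)*(y(-6) + g) = -2*((½)*(2 - 6)/(-6) - 1) = -2*((½)*(-⅙)*(-4) - 1) = -2*(⅓ - 1) = -2*(-⅔) = 4/3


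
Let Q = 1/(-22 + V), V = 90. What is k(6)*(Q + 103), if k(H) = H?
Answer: 21015/34 ≈ 618.09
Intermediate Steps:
Q = 1/68 (Q = 1/(-22 + 90) = 1/68 ≈ 0.014706)
k(6)*(Q + 103) = 6*(1/68 + 103) = 6*(7005/68) = 21015/34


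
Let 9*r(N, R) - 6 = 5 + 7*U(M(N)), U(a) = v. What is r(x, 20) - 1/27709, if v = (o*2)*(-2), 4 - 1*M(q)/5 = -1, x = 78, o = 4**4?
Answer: -198313322/249381 ≈ -795.22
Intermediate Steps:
o = 256
M(q) = 25 (M(q) = 20 - 5*(-1) = 20 + 5 = 25)
v = -1024 (v = (256*2)*(-2) = 512*(-2) = -1024)
U(a) = -1024
r(N, R) = -7157/9 (r(N, R) = 2/3 + (5 + 7*(-1024))/9 = 2/3 + (5 - 7168)/9 = 2/3 + (1/9)*(-7163) = 2/3 - 7163/9 = -7157/9)
r(x, 20) - 1/27709 = -7157/9 - 1/27709 = -198313322/249381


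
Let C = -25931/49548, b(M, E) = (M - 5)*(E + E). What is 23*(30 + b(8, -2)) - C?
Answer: 20538803/49548 ≈ 414.52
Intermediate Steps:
b(M, E) = 2*E*(-5 + M) (b(M, E) = (-5 + M)*(2*E) = 2*E*(-5 + M))
C = -25931/49548 (C = -25931*1/49548 = -25931/49548 ≈ -0.52335)
23*(30 + b(8, -2)) - C = 23*(30 + 2*(-2)*(-5 + 8)) - 1*(-25931/49548) = 23*(30 + 2*(-2)*3) + 25931/49548 = 23*(30 - 12) + 25931/49548 = 23*18 + 25931/49548 = 414 + 25931/49548 = 20538803/49548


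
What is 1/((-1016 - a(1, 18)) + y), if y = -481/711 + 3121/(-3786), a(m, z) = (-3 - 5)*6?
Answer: -897282/869915675 ≈ -0.0010315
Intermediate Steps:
a(m, z) = -48 (a(m, z) = -8*6 = -48)
y = -1346699/897282 (y = -481*1/711 + 3121*(-1/3786) = -481/711 - 3121/3786 = -1346699/897282 ≈ -1.5009)
1/((-1016 - a(1, 18)) + y) = 1/((-1016 - 1*(-48)) - 1346699/897282) = 1/((-1016 + 48) - 1346699/897282) = 1/(-968 - 1346699/897282) = 1/(-869915675/897282) = -897282/869915675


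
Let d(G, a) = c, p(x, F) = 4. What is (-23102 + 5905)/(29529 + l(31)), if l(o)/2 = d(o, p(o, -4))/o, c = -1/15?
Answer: -7996605/13730983 ≈ -0.58238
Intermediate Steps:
c = -1/15 (c = -1*1/15 = -1/15 ≈ -0.066667)
d(G, a) = -1/15
l(o) = -2/(15*o) (l(o) = 2*(-1/(15*o)) = -2/(15*o))
(-23102 + 5905)/(29529 + l(31)) = (-23102 + 5905)/(29529 - 2/15/31) = -17197/(29529 - 2/15*1/31) = -17197/(29529 - 2/465) = -17197/13730983/465 = -17197*465/13730983 = -7996605/13730983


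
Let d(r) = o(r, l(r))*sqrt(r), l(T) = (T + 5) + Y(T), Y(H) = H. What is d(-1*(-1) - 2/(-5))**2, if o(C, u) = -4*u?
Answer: 170352/125 ≈ 1362.8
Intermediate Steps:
l(T) = 5 + 2*T (l(T) = (T + 5) + T = (5 + T) + T = 5 + 2*T)
d(r) = sqrt(r)*(-20 - 8*r) (d(r) = (-4*(5 + 2*r))*sqrt(r) = (-20 - 8*r)*sqrt(r) = sqrt(r)*(-20 - 8*r))
d(-1*(-1) - 2/(-5))**2 = (sqrt(-1*(-1) - 2/(-5))*(-20 - 8*(-1*(-1) - 2/(-5))))**2 = (sqrt(1 - 2*(-1/5))*(-20 - 8*(1 - 2*(-1/5))))**2 = (sqrt(1 + 2/5)*(-20 - 8*(1 + 2/5)))**2 = (sqrt(7/5)*(-20 - 8*7/5))**2 = ((sqrt(35)/5)*(-20 - 56/5))**2 = ((sqrt(35)/5)*(-156/5))**2 = (-156*sqrt(35)/25)**2 = 170352/125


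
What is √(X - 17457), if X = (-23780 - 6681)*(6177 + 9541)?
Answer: I*√478803455 ≈ 21882.0*I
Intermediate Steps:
X = -478785998 (X = -30461*15718 = -478785998)
√(X - 17457) = √(-478785998 - 17457) = √(-478803455) = I*√478803455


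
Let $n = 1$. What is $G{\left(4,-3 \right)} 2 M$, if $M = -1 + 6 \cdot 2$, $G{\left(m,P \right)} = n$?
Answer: $22$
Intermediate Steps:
$G{\left(m,P \right)} = 1$
$M = 11$ ($M = -1 + 12 = 11$)
$G{\left(4,-3 \right)} 2 M = 1 \cdot 2 \cdot 11 = 2 \cdot 11 = 22$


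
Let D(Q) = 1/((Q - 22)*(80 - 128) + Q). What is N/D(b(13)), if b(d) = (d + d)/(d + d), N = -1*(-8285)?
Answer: 8359565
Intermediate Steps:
N = 8285
b(d) = 1 (b(d) = (2*d)/((2*d)) = (2*d)*(1/(2*d)) = 1)
D(Q) = 1/(1056 - 47*Q) (D(Q) = 1/((-22 + Q)*(-48) + Q) = 1/((1056 - 48*Q) + Q) = 1/(1056 - 47*Q))
N/D(b(13)) = 8285/((-1/(-1056 + 47*1))) = 8285/((-1/(-1056 + 47))) = 8285/((-1/(-1009))) = 8285/((-1*(-1/1009))) = 8285/(1/1009) = 8285*1009 = 8359565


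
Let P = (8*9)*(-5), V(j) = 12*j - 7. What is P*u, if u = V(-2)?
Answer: 11160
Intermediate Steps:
V(j) = -7 + 12*j
u = -31 (u = -7 + 12*(-2) = -7 - 24 = -31)
P = -360 (P = 72*(-5) = -360)
P*u = -360*(-31) = 11160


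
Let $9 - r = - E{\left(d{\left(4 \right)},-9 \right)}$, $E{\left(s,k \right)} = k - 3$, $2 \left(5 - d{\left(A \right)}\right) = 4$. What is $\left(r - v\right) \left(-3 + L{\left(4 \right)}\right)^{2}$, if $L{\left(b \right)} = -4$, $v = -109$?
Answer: $5194$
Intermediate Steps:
$d{\left(A \right)} = 3$ ($d{\left(A \right)} = 5 - 2 = 3$)
$E{\left(s,k \right)} = -3 + k$
$r = -3$ ($r = 9 - - (-3 - 9) = 9 - \left(-1\right) \left(-12\right) = 9 - 12 = -3$)
$\left(r - v\right) \left(-3 + L{\left(4 \right)}\right)^{2} = \left(-3 - -109\right) \left(-3 - 4\right)^{2} = \left(-3 + 109\right) \left(-7\right)^{2} = 106 \cdot 49 = 5194$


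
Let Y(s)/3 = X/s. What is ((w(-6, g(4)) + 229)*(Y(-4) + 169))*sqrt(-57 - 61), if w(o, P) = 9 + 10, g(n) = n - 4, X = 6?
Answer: 40796*I*sqrt(118) ≈ 4.4316e+5*I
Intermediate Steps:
g(n) = -4 + n
w(o, P) = 19
Y(s) = 18/s (Y(s) = 3*(6/s) = 18/s)
((w(-6, g(4)) + 229)*(Y(-4) + 169))*sqrt(-57 - 61) = ((19 + 229)*(18/(-4) + 169))*sqrt(-57 - 61) = (248*(18*(-1/4) + 169))*sqrt(-118) = (248*(-9/2 + 169))*(I*sqrt(118)) = (248*(329/2))*(I*sqrt(118)) = 40796*(I*sqrt(118)) = 40796*I*sqrt(118)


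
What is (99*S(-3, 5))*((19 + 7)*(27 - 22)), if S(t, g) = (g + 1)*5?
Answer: 386100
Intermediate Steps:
S(t, g) = 5 + 5*g (S(t, g) = (1 + g)*5 = 5 + 5*g)
(99*S(-3, 5))*((19 + 7)*(27 - 22)) = (99*(5 + 5*5))*((19 + 7)*(27 - 22)) = (99*(5 + 25))*(26*5) = (99*30)*130 = 2970*130 = 386100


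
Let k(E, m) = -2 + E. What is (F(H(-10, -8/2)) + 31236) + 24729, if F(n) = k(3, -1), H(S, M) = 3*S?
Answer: 55966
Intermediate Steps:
F(n) = 1 (F(n) = -2 + 3 = 1)
(F(H(-10, -8/2)) + 31236) + 24729 = (1 + 31236) + 24729 = 31237 + 24729 = 55966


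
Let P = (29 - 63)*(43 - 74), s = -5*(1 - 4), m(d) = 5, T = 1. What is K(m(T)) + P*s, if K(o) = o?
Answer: 15815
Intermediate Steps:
s = 15 (s = -5*(-3) = 15)
P = 1054 (P = -34*(-31) = 1054)
K(m(T)) + P*s = 5 + 1054*15 = 5 + 15810 = 15815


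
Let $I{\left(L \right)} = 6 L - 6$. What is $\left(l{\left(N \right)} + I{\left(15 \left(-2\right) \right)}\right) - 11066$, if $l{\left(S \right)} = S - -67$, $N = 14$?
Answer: $-11171$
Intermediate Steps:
$I{\left(L \right)} = -6 + 6 L$
$l{\left(S \right)} = 67 + S$ ($l{\left(S \right)} = S + 67 = 67 + S$)
$\left(l{\left(N \right)} + I{\left(15 \left(-2\right) \right)}\right) - 11066 = \left(\left(67 + 14\right) + \left(-6 + 6 \cdot 15 \left(-2\right)\right)\right) - 11066 = \left(81 + \left(-6 + 6 \left(-30\right)\right)\right) - 11066 = \left(81 - 186\right) - 11066 = -105 - 11066 = -11171$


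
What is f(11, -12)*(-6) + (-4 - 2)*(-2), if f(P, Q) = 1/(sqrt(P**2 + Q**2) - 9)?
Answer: 1077/92 - 3*sqrt(265)/92 ≈ 11.176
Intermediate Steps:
f(P, Q) = 1/(-9 + sqrt(P**2 + Q**2))
f(11, -12)*(-6) + (-4 - 2)*(-2) = -6/(-9 + sqrt(11**2 + (-12)**2)) + (-4 - 2)*(-2) = -6/(-9 + sqrt(121 + 144)) - 6*(-2) = -6/(-9 + sqrt(265)) + 12 = 12 - 6/(-9 + sqrt(265))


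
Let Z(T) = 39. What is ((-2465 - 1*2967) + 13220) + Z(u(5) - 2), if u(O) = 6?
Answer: 7827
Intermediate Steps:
((-2465 - 1*2967) + 13220) + Z(u(5) - 2) = ((-2465 - 1*2967) + 13220) + 39 = ((-2465 - 2967) + 13220) + 39 = (-5432 + 13220) + 39 = 7788 + 39 = 7827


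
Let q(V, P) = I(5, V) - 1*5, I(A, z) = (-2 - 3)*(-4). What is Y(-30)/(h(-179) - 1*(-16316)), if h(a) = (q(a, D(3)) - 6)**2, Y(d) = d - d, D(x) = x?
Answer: 0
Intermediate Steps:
I(A, z) = 20 (I(A, z) = -5*(-4) = 20)
Y(d) = 0
q(V, P) = 15 (q(V, P) = 20 - 1*5 = 20 - 5 = 15)
h(a) = 81 (h(a) = (15 - 6)**2 = 9**2 = 81)
Y(-30)/(h(-179) - 1*(-16316)) = 0/(81 - 1*(-16316)) = 0/(81 + 16316) = 0/16397 = 0*(1/16397) = 0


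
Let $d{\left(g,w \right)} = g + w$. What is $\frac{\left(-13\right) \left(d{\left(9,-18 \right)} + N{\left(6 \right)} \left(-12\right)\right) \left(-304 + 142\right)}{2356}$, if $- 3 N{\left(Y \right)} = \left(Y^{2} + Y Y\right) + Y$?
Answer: $\frac{319059}{1178} \approx 270.85$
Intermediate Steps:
$N{\left(Y \right)} = - \frac{2 Y^{2}}{3} - \frac{Y}{3}$ ($N{\left(Y \right)} = - \frac{\left(Y^{2} + Y Y\right) + Y}{3} = - \frac{\left(Y^{2} + Y^{2}\right) + Y}{3} = - \frac{2 Y^{2} + Y}{3} = - \frac{Y + 2 Y^{2}}{3} = - \frac{2 Y^{2}}{3} - \frac{Y}{3}$)
$\frac{\left(-13\right) \left(d{\left(9,-18 \right)} + N{\left(6 \right)} \left(-12\right)\right) \left(-304 + 142\right)}{2356} = \frac{\left(-13\right) \left(\left(9 - 18\right) + \left(- \frac{1}{3}\right) 6 \left(1 + 2 \cdot 6\right) \left(-12\right)\right) \left(-304 + 142\right)}{2356} = - 13 \left(-9 + \left(- \frac{1}{3}\right) 6 \left(1 + 12\right) \left(-12\right)\right) \left(-162\right) \frac{1}{2356} = - 13 \left(-9 + \left(- \frac{1}{3}\right) 6 \cdot 13 \left(-12\right)\right) \left(-162\right) \frac{1}{2356} = - 13 \left(-9 - -312\right) \left(-162\right) \frac{1}{2356} = - 13 \left(-9 + 312\right) \left(-162\right) \frac{1}{2356} = - 13 \cdot 303 \left(-162\right) \frac{1}{2356} = \left(-13\right) \left(-49086\right) \frac{1}{2356} = 638118 \cdot \frac{1}{2356} = \frac{319059}{1178}$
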